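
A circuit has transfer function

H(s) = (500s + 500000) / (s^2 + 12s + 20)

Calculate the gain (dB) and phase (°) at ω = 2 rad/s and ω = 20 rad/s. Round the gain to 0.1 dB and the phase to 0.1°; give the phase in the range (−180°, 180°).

Substitute s = j2:
Numerator: 500(j2) + 500000 = 500000 + j1000
Denominator: (j2)^2 + 12(j2) + 20 = 16 + j24
|N| = √(500000² + 1000²) ≈ 5e+05, ∠N ≈ 0.11°
|D| = √(16² + 24²) ≈ 28.844, ∠D ≈ 56.31°
|H| = 5e+05 / 28.844 ≈ 17335
Gain = 20 log₁₀(17335) ≈ 84.78 dB
∠H = 0.11° − 56.31° = -56.20°

Substitute s = j20:
Numerator: 500(j20) + 500000 = 500000 + j10000
Denominator: (j20)^2 + 12(j20) + 20 = -380 + j240
|N| = √(500000² + 10000²) ≈ 5.001e+05, ∠N ≈ 1.15°
|D| = √(380² + 240²) ≈ 449.44, ∠D ≈ 147.72°
|H| = 5.001e+05 / 449.44 ≈ 1112.7
Gain = 20 log₁₀(1112.7) ≈ 60.93 dB
∠H = 1.15° − 147.72° = -146.57°

ω = 2: 84.8 dB, -56.2°; ω = 20: 60.9 dB, -146.6°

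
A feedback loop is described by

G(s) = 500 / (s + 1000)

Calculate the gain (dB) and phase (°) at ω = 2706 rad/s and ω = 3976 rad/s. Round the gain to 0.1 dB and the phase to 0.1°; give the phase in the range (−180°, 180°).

Substitute s = j2706:
Numerator: 500 = 500 + j0
Denominator: (j2706) + 1000 = 1000 + j2706
|N| = √(500² + 0²) ≈ 500, ∠N ≈ 0.00°
|D| = √(1000² + 2706²) ≈ 2884.9, ∠D ≈ 69.72°
|G| = 500 / 2884.9 ≈ 0.17332
Gain = 20 log₁₀(0.17332) ≈ -15.22 dB
∠G = 0.00° − 69.72° = -69.72°

Substitute s = j3976:
Numerator: 500 = 500 + j0
Denominator: (j3976) + 1000 = 1000 + j3976
|N| = √(500² + 0²) ≈ 500, ∠N ≈ 0.00°
|D| = √(1000² + 3976²) ≈ 4099.8, ∠D ≈ 75.88°
|G| = 500 / 4099.8 ≈ 0.12196
Gain = 20 log₁₀(0.12196) ≈ -18.28 dB
∠G = 0.00° − 75.88° = -75.88°

ω = 2706: -15.2 dB, -69.7°; ω = 3976: -18.3 dB, -75.9°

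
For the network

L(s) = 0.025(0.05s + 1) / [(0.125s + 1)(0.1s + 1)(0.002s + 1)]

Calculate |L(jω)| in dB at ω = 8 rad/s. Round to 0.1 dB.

At ω = 8 rad/s:
zero (1 + j8·0.05) = 1 + j0.4 → |·| ≈ 1.077, ∠ ≈ 21.80°
pole (1 + j8·0.125) = 1 + j1 → |·| ≈ 1.4142, ∠ ≈ 45.00°
pole (1 + j8·0.1) = 1 + j0.8 → |·| ≈ 1.2806, ∠ ≈ 38.66°
pole (1 + j8·0.002) = 1 + j0.016 → |·| ≈ 1.0001, ∠ ≈ 0.92°
|L| = 0.025 · 1.077 / (1.4142 · 1.2806 · 1.0001) ≈ 0.014866
Gain = 20 log₁₀(0.014866) ≈ -36.56 dB

-36.6 dB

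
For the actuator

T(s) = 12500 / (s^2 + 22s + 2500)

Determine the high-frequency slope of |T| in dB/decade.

-40 dB/decade

Each pole contributes −20 dB/decade at high frequency; each zero contributes +20 dB/decade.
Net: 0 zero(s) − 2 pole(s) → -40 dB/decade.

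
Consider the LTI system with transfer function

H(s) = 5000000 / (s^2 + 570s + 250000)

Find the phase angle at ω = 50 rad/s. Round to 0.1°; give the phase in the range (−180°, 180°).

At s = jω = j50:
quadratic: (j50)² + 570·j50 + 250000 = 247500 + j28500 → |·| ≈ 2.4914e+05, ∠ ≈ 6.57°
∠H = 0.00° − 6.57° = -6.57°

-6.6°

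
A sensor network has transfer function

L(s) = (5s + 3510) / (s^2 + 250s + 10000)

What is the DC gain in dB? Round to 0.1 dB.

L(0) = 3510 / 10000 ≈ 0.351
20 log₁₀(0.351) ≈ -9.09 dB

-9.1 dB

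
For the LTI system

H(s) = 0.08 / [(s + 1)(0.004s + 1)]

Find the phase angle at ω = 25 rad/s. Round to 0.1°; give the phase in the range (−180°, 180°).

At ω = 25 rad/s:
pole (1 + j25·1) = 1 + j25 → |·| ≈ 25.02, ∠ ≈ 87.71°
pole (1 + j25·0.004) = 1 + j0.1 → |·| ≈ 1.005, ∠ ≈ 5.71°
∠H = (0°) − (87.71° + 5.71°) = -93.42°

-93.4°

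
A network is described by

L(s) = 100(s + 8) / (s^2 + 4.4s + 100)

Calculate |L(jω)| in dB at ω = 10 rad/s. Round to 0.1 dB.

29.3 dB

At s = jω = j10:
zero (s+8): 8 + j10 → |·| = √(8²+10²) = √164 ≈ 12.806, ∠ = arctan(10/8) ≈ 51.34°
quadratic: (j10)² + 4.4·j10 + 100 = 0 + j44 → |·| ≈ 44, ∠ ≈ 90.00°
|L| = 100 · 12.806 / 44 ≈ 29.105
Gain = 20 log₁₀(29.105) ≈ 29.28 dB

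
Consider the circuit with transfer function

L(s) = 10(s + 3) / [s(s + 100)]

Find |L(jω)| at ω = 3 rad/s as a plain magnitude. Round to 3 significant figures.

0.141

At s = jω = j3:
zero (s+3): 3 + j3 → |·| = √(3²+3²) = √18 ≈ 4.2426, ∠ = arctan(3/3) ≈ 45.00°
pole (s+100): 100 + j3 → |·| = √(100²+3²) = √10009 ≈ 100.04, ∠ = arctan(3/100) ≈ 1.72°
pole at origin: |s| = 3, ∠ = 90.00° (in denominator)
|L| = 10 · 4.2426 / 300.12 ≈ 0.14136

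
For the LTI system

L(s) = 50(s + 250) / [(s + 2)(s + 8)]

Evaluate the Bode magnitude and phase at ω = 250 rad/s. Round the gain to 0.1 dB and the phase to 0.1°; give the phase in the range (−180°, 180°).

-11.0 dB, -132.7°

At s = jω = j250:
zero (s+250): 250 + j250 → |·| = √(250²+250²) = √125000 ≈ 353.55, ∠ = arctan(250/250) ≈ 45.00°
pole (s+2): 2 + j250 → |·| = √(2²+250²) = √62504 ≈ 250.01, ∠ = arctan(250/2) ≈ 89.54°
pole (s+8): 8 + j250 → |·| = √(8²+250²) = √62564 ≈ 250.13, ∠ = arctan(250/8) ≈ 88.17°
|L| = 50 · 353.55 / 62535 ≈ 0.28268
Gain = 20 log₁₀(0.28268) ≈ -10.97 dB
∠L = 45.00° − 177.71° = -132.71°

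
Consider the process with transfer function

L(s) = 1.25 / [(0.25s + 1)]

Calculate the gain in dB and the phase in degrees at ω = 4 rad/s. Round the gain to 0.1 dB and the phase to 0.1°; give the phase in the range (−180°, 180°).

At ω = 4 rad/s:
pole (1 + j4·0.25) = 1 + j1 → |·| ≈ 1.4142, ∠ ≈ 45.00°
|L| = 1.25 · 1 / (1.4142) ≈ 0.88389
Gain = 20 log₁₀(0.88389) ≈ -1.07 dB
∠L = (0°) − (45.00°) = -45.00°

-1.1 dB, -45.0°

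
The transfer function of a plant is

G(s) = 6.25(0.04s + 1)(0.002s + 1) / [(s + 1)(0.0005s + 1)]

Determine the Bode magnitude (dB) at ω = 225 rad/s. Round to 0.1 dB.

-11.2 dB

At ω = 225 rad/s:
zero (1 + j225·0.04) = 1 + j9 → |·| ≈ 9.0554, ∠ ≈ 83.66°
zero (1 + j225·0.002) = 1 + j0.45 → |·| ≈ 1.0966, ∠ ≈ 24.23°
pole (1 + j225·1) = 1 + j225 → |·| ≈ 225, ∠ ≈ 89.75°
pole (1 + j225·0.0005) = 1 + j0.1125 → |·| ≈ 1.0063, ∠ ≈ 6.42°
|G| = 6.25 · 9.0554 · 1.0966 / (225 · 1.0063) ≈ 0.27411
Gain = 20 log₁₀(0.27411) ≈ -11.24 dB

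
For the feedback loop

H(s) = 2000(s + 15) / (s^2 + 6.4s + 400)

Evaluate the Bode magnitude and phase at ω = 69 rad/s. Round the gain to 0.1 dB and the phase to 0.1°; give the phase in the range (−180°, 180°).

At s = jω = j69:
zero (s+15): 15 + j69 → |·| = √(15²+69²) = √4986 ≈ 70.612, ∠ = arctan(69/15) ≈ 77.74°
quadratic: (j69)² + 6.4·j69 + 400 = -4361 + j441.6 → |·| ≈ 4383.3, ∠ ≈ 174.22°
|H| = 2000 · 70.612 / 4383.3 ≈ 32.219
Gain = 20 log₁₀(32.219) ≈ 30.16 dB
∠H = 77.74° − 174.22° = -96.48°

30.2 dB, -96.5°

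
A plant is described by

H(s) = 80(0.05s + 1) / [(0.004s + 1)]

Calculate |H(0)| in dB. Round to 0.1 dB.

H(0) = 80 · 1 / 1 = 80
20 log₁₀(80) ≈ 38.06 dB

38.1 dB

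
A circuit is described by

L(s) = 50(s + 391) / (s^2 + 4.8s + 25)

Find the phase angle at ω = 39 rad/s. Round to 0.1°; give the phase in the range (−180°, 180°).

At s = jω = j39:
zero (s+391): 391 + j39 → |·| = √(391²+39²) = √154402 ≈ 392.94, ∠ = arctan(39/391) ≈ 5.70°
quadratic: (j39)² + 4.8·j39 + 25 = -1496 + j187.2 → |·| ≈ 1507.7, ∠ ≈ 172.87°
∠L = 5.70° − 172.87° = -167.17°

-167.2°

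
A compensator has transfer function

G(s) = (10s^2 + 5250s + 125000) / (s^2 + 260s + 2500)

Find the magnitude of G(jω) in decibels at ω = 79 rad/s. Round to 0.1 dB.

Substitute s = j79:
Numerator: 10(j79)^2 + 5250(j79) + 125000 = 62590 + j414750
Denominator: (j79)^2 + 260(j79) + 2500 = -3741 + j20540
|N| = √(62590² + 414750²) ≈ 4.1945e+05, ∠N ≈ 81.42°
|D| = √(3741² + 20540²) ≈ 20878, ∠D ≈ 100.32°
|G| = 4.1945e+05 / 20878 ≈ 20.091
Gain = 20 log₁₀(20.091) ≈ 26.06 dB

26.1 dB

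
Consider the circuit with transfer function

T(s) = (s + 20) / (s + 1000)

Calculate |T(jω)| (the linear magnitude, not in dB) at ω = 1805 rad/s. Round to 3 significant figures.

0.875

Substitute s = j1805:
Numerator: (j1805) + 20 = 20 + j1805
Denominator: (j1805) + 1000 = 1000 + j1805
|N| = √(20² + 1805²) ≈ 1805.1, ∠N ≈ 89.37°
|D| = √(1000² + 1805²) ≈ 2063.5, ∠D ≈ 61.01°
|T| = 1805.1 / 2063.5 ≈ 0.87478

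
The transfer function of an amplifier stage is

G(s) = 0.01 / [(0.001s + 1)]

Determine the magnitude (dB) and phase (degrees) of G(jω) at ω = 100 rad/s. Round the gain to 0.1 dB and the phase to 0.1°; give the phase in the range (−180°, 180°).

At ω = 100 rad/s:
pole (1 + j100·0.001) = 1 + j0.1 → |·| ≈ 1.005, ∠ ≈ 5.71°
|G| = 0.01 · 1 / (1.005) ≈ 0.0099502
Gain = 20 log₁₀(0.0099502) ≈ -40.04 dB
∠G = (0°) − (5.71°) = -5.71°

-40.0 dB, -5.7°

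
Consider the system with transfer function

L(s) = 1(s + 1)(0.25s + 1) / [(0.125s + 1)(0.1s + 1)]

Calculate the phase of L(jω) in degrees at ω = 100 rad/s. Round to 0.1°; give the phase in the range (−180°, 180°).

At ω = 100 rad/s:
zero (1 + j100·1) = 1 + j100 → |·| ≈ 100, ∠ ≈ 89.43°
zero (1 + j100·0.25) = 1 + j25 → |·| ≈ 25.02, ∠ ≈ 87.71°
pole (1 + j100·0.125) = 1 + j12.5 → |·| ≈ 12.54, ∠ ≈ 85.43°
pole (1 + j100·0.1) = 1 + j10 → |·| ≈ 10.05, ∠ ≈ 84.29°
∠L = (89.43° + 87.71°) − (85.43° + 84.29°) = 7.42°

7.4°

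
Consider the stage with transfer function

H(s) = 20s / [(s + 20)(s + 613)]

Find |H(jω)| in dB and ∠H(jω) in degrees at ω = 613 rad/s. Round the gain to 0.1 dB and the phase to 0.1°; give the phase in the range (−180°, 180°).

At s = jω = j613:
zero at origin: s = j613 → |·| = 613, ∠ = 90.00°
pole (s+20): 20 + j613 → |·| = √(20²+613²) = √376169 ≈ 613.33, ∠ = arctan(613/20) ≈ 88.13°
pole (s+613): 613 + j613 → |·| = √(613²+613²) = √751538 ≈ 866.91, ∠ = arctan(613/613) ≈ 45.00°
|H| = 20 · 613 / 5.317e+05 ≈ 0.023058
Gain = 20 log₁₀(0.023058) ≈ -32.74 dB
∠H = 90.00° − 133.13° = -43.13°

-32.7 dB, -43.1°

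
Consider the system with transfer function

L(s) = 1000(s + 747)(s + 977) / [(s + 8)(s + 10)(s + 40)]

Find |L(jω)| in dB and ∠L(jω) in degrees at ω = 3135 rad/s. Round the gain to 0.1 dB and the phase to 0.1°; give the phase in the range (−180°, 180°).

-9.3 dB, -119.7°

At s = jω = j3135:
zero (s+747): 747 + j3135 → |·| = √(747²+3135²) = √10386234 ≈ 3222.8, ∠ = arctan(3135/747) ≈ 76.60°
zero (s+977): 977 + j3135 → |·| = √(977²+3135²) = √10782754 ≈ 3283.7, ∠ = arctan(3135/977) ≈ 72.69°
pole (s+8): 8 + j3135 → |·| = √(8²+3135²) = √9828289 ≈ 3135, ∠ = arctan(3135/8) ≈ 89.85°
pole (s+10): 10 + j3135 → |·| = √(10²+3135²) = √9828325 ≈ 3135, ∠ = arctan(3135/10) ≈ 89.82°
pole (s+40): 40 + j3135 → |·| = √(40²+3135²) = √9829825 ≈ 3135.3, ∠ = arctan(3135/40) ≈ 89.27°
|L| = 1000 · 1.0583e+07 / 3.0814e+10 ≈ 0.34345
Gain = 20 log₁₀(0.34345) ≈ -9.28 dB
∠L = 149.29° − 268.94° = -119.65°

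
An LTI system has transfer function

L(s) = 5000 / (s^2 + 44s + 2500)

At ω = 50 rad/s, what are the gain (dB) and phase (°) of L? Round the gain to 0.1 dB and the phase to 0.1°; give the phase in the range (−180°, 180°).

At s = jω = j50:
quadratic: (j50)² + 44·j50 + 2500 = 0 + j2200 → |·| ≈ 2200, ∠ ≈ 90.00°
|L| = 5000 / 2200 ≈ 2.2727
Gain = 20 log₁₀(2.2727) ≈ 7.13 dB
∠L = 0.00° − 90.00° = -90.00°

7.1 dB, -90.0°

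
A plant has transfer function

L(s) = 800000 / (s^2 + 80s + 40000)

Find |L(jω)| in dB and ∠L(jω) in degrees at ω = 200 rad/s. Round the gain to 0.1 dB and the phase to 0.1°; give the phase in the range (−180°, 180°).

34.0 dB, -90.0°

At s = jω = j200:
quadratic: (j200)² + 80·j200 + 40000 = 0 + j16000 → |·| ≈ 16000, ∠ ≈ 90.00°
|L| = 800000 / 16000 ≈ 50
Gain = 20 log₁₀(50) ≈ 33.98 dB
∠L = 0.00° − 90.00° = -90.00°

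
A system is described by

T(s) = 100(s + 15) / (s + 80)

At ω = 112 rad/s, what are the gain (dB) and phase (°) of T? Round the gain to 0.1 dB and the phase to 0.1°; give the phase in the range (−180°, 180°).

38.3 dB, 27.9°

At s = jω = j112:
zero (s+15): 15 + j112 → |·| = √(15²+112²) = √12769 ≈ 113, ∠ = arctan(112/15) ≈ 82.37°
pole (s+80): 80 + j112 → |·| = √(80²+112²) = √18944 ≈ 137.64, ∠ = arctan(112/80) ≈ 54.46°
|T| = 100 · 113 / 137.64 ≈ 82.098
Gain = 20 log₁₀(82.098) ≈ 38.29 dB
∠T = 82.37° − 54.46° = 27.91°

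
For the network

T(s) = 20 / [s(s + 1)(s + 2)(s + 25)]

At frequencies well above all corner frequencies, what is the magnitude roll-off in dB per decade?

Each pole contributes −20 dB/decade at high frequency; each zero contributes +20 dB/decade.
Net: 0 zero(s) − 4 pole(s) → -80 dB/decade.

-80 dB/decade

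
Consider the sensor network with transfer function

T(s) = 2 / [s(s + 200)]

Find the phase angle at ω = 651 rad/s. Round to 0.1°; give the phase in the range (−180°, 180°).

-162.9°

At s = jω = j651:
pole (s+200): 200 + j651 → |·| = √(200²+651²) = √463801 ≈ 681.03, ∠ = arctan(651/200) ≈ 72.92°
pole at origin: |s| = 651, ∠ = 90.00° (in denominator)
∠T = 0.00° − 162.92° = -162.92°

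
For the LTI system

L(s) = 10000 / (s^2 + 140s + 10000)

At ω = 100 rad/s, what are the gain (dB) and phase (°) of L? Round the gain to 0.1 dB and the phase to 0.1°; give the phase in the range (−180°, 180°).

-2.9 dB, -90.0°

At s = jω = j100:
quadratic: (j100)² + 140·j100 + 10000 = 0 + j14000 → |·| ≈ 14000, ∠ ≈ 90.00°
|L| = 10000 / 14000 ≈ 0.71429
Gain = 20 log₁₀(0.71429) ≈ -2.92 dB
∠L = 0.00° − 90.00° = -90.00°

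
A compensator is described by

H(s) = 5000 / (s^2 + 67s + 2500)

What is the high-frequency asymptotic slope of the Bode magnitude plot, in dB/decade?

Each pole contributes −20 dB/decade at high frequency; each zero contributes +20 dB/decade.
Net: 0 zero(s) − 2 pole(s) → -40 dB/decade.

-40 dB/decade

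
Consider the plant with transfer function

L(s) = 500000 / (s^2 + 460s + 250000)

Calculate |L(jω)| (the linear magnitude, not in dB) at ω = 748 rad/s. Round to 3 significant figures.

1.08

At s = jω = j748:
quadratic: (j748)² + 460·j748 + 250000 = -309504 + j344080 → |·| ≈ 4.628e+05, ∠ ≈ 131.97°
|L| = 500000 / 4.628e+05 ≈ 1.0804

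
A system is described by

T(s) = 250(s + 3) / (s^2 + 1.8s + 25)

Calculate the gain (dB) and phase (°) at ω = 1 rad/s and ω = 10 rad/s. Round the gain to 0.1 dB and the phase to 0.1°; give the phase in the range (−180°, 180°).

At s = jω = j1:
zero (s+3): 3 + j1 → |·| = √(3²+1²) = √10 ≈ 3.1623, ∠ = arctan(1/3) ≈ 18.43°
quadratic: (j1)² + 1.8·j1 + 25 = 24 + j1.8 → |·| ≈ 24.067, ∠ ≈ 4.29°
|T| = 250 · 3.1623 / 24.067 ≈ 32.849
Gain = 20 log₁₀(32.849) ≈ 30.33 dB
∠T = 18.43° − 4.29° = 14.14°

At s = jω = j10:
zero (s+3): 3 + j10 → |·| = √(3²+10²) = √109 ≈ 10.44, ∠ = arctan(10/3) ≈ 73.30°
quadratic: (j10)² + 1.8·j10 + 25 = -75 + j18 → |·| ≈ 77.13, ∠ ≈ 166.50°
|T| = 250 · 10.44 / 77.13 ≈ 33.839
Gain = 20 log₁₀(33.839) ≈ 30.59 dB
∠T = 73.30° − 166.50° = -93.20°

ω = 1: 30.3 dB, 14.1°; ω = 10: 30.6 dB, -93.2°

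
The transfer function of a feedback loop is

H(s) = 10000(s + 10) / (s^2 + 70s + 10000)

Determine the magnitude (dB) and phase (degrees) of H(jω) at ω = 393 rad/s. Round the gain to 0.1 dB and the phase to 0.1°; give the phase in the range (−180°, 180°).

28.5 dB, -80.7°

At s = jω = j393:
zero (s+10): 10 + j393 → |·| = √(10²+393²) = √154549 ≈ 393.13, ∠ = arctan(393/10) ≈ 88.54°
quadratic: (j393)² + 70·j393 + 10000 = -144449 + j27510 → |·| ≈ 1.4705e+05, ∠ ≈ 169.22°
|H| = 10000 · 393.13 / 1.4705e+05 ≈ 26.734
Gain = 20 log₁₀(26.734) ≈ 28.54 dB
∠H = 88.54° − 169.22° = -80.68°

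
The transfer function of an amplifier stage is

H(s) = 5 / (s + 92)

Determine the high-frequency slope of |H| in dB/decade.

Each pole contributes −20 dB/decade at high frequency; each zero contributes +20 dB/decade.
Net: 0 zero(s) − 1 pole(s) → -20 dB/decade.

-20 dB/decade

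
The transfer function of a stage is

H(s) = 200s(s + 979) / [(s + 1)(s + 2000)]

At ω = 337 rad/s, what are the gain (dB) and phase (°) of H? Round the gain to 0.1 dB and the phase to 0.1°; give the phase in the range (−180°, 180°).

At s = jω = j337:
zero (s+979): 979 + j337 → |·| = √(979²+337²) = √1072010 ≈ 1035.4, ∠ = arctan(337/979) ≈ 18.99°
zero at origin: s = j337 → |·| = 337, ∠ = 90.00°
pole (s+1): 1 + j337 → |·| = √(1²+337²) = √113570 ≈ 337, ∠ = arctan(337/1) ≈ 89.83°
pole (s+2000): 2000 + j337 → |·| = √(2000²+337²) = √4113569 ≈ 2028.2, ∠ = arctan(337/2000) ≈ 9.56°
|H| = 200 · 3.4893e+05 / 6.835e+05 ≈ 102.1
Gain = 20 log₁₀(102.1) ≈ 40.18 dB
∠H = 108.99° − 99.39° = 9.60°

40.2 dB, 9.6°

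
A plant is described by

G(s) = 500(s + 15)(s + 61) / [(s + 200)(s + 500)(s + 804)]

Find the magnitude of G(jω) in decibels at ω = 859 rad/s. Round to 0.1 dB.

-8.9 dB

At s = jω = j859:
zero (s+15): 15 + j859 → |·| = √(15²+859²) = √738106 ≈ 859.13, ∠ = arctan(859/15) ≈ 89.00°
zero (s+61): 61 + j859 → |·| = √(61²+859²) = √741602 ≈ 861.16, ∠ = arctan(859/61) ≈ 85.94°
pole (s+200): 200 + j859 → |·| = √(200²+859²) = √777881 ≈ 881.98, ∠ = arctan(859/200) ≈ 76.89°
pole (s+500): 500 + j859 → |·| = √(500²+859²) = √987881 ≈ 993.92, ∠ = arctan(859/500) ≈ 59.80°
pole (s+804): 804 + j859 → |·| = √(804²+859²) = √1384297 ≈ 1176.6, ∠ = arctan(859/804) ≈ 46.89°
|G| = 500 · 7.3985e+05 / 1.0314e+09 ≈ 0.35866
Gain = 20 log₁₀(0.35866) ≈ -8.91 dB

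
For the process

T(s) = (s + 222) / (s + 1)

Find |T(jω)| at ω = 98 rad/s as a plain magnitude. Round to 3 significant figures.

At s = jω = j98:
zero (s+222): 222 + j98 → |·| = √(222²+98²) = √58888 ≈ 242.67, ∠ = arctan(98/222) ≈ 23.82°
pole (s+1): 1 + j98 → |·| = √(1²+98²) = √9605 ≈ 98.005, ∠ = arctan(98/1) ≈ 89.42°
|T| = 1 · 242.67 / 98.005 ≈ 2.4761

2.48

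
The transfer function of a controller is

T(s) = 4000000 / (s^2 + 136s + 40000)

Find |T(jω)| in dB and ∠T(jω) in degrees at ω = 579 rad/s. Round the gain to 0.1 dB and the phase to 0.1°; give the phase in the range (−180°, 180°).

At s = jω = j579:
quadratic: (j579)² + 136·j579 + 40000 = -295241 + j78744 → |·| ≈ 3.0556e+05, ∠ ≈ 165.07°
|T| = 4000000 / 3.0556e+05 ≈ 13.091
Gain = 20 log₁₀(13.091) ≈ 22.34 dB
∠T = 0.00° − 165.07° = -165.07°

22.3 dB, -165.1°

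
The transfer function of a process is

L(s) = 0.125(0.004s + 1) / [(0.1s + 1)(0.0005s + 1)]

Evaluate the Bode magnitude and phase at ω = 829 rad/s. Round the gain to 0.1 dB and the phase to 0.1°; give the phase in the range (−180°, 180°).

-46.3 dB, -38.6°

At ω = 829 rad/s:
zero (1 + j829·0.004) = 1 + j3.316 → |·| ≈ 3.4635, ∠ ≈ 73.22°
pole (1 + j829·0.1) = 1 + j82.9 → |·| ≈ 82.906, ∠ ≈ 89.31°
pole (1 + j829·0.0005) = 1 + j0.4145 → |·| ≈ 1.0825, ∠ ≈ 22.51°
|L| = 0.125 · 3.4635 / (82.906 · 1.0825) ≈ 0.004824
Gain = 20 log₁₀(0.004824) ≈ -46.33 dB
∠L = (73.22°) − (89.31° + 22.51°) = -38.60°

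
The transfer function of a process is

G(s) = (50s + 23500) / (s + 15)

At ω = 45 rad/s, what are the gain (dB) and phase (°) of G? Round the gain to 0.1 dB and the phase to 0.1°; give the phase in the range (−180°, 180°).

53.9 dB, -66.1°

Substitute s = j45:
Numerator: 50(j45) + 23500 = 23500 + j2250
Denominator: (j45) + 15 = 15 + j45
|N| = √(23500² + 2250²) ≈ 23607, ∠N ≈ 5.47°
|D| = √(15² + 45²) ≈ 47.434, ∠D ≈ 71.57°
|G| = 23607 / 47.434 ≈ 497.68
Gain = 20 log₁₀(497.68) ≈ 53.94 dB
∠G = 5.47° − 71.57° = -66.10°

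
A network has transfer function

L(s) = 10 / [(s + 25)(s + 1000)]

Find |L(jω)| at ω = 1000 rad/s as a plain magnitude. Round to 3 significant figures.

At s = jω = j1000:
pole (s+25): 25 + j1000 → |·| = √(25²+1000²) = √1000625 ≈ 1000.3, ∠ = arctan(1000/25) ≈ 88.57°
pole (s+1000): 1000 + j1000 → |·| = √(1000²+1000²) = √2000000 ≈ 1414.2, ∠ = arctan(1000/1000) ≈ 45.00°
|L| = 10 / 1.4146e+06 ≈ 7.0691e-06

7.07e-06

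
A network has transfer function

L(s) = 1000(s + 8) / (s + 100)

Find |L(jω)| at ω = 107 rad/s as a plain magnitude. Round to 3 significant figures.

733

At s = jω = j107:
zero (s+8): 8 + j107 → |·| = √(8²+107²) = √11513 ≈ 107.3, ∠ = arctan(107/8) ≈ 85.72°
pole (s+100): 100 + j107 → |·| = √(100²+107²) = √21449 ≈ 146.45, ∠ = arctan(107/100) ≈ 46.94°
|L| = 1000 · 107.3 / 146.45 ≈ 732.67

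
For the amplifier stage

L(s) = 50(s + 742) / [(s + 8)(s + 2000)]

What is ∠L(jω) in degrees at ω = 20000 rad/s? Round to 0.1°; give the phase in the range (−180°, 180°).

-86.4°

At s = jω = j20000:
zero (s+742): 742 + j20000 → |·| = √(742²+20000²) = √400550564 ≈ 20014, ∠ = arctan(20000/742) ≈ 87.88°
pole (s+8): 8 + j20000 → |·| = √(8²+20000²) = √400000064 ≈ 20000, ∠ = arctan(20000/8) ≈ 89.98°
pole (s+2000): 2000 + j20000 → |·| = √(2000²+20000²) = √404000000 ≈ 20100, ∠ = arctan(20000/2000) ≈ 84.29°
∠L = 87.88° − 174.27° = -86.39°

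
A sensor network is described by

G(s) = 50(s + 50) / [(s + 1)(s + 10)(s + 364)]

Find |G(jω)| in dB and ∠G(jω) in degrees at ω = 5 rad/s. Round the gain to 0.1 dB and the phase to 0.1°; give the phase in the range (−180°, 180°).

-18.3 dB, -100.3°

At s = jω = j5:
zero (s+50): 50 + j5 → |·| = √(50²+5²) = √2525 ≈ 50.249, ∠ = arctan(5/50) ≈ 5.71°
pole (s+1): 1 + j5 → |·| = √(1²+5²) = √26 ≈ 5.099, ∠ = arctan(5/1) ≈ 78.69°
pole (s+10): 10 + j5 → |·| = √(10²+5²) = √125 ≈ 11.18, ∠ = arctan(5/10) ≈ 26.57°
pole (s+364): 364 + j5 → |·| = √(364²+5²) = √132521 ≈ 364.03, ∠ = arctan(5/364) ≈ 0.79°
|G| = 50 · 50.249 / 20752 ≈ 0.12107
Gain = 20 log₁₀(0.12107) ≈ -18.34 dB
∠G = 5.71° − 106.05° = -100.34°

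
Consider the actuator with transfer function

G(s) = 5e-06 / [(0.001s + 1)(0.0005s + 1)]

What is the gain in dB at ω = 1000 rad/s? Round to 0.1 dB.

-110.0 dB

At ω = 1000 rad/s:
pole (1 + j1000·0.001) = 1 + j1 → |·| ≈ 1.4142, ∠ ≈ 45.00°
pole (1 + j1000·0.0005) = 1 + j0.5 → |·| ≈ 1.118, ∠ ≈ 26.57°
|G| = 5e-06 · 1 / (1.4142 · 1.118) ≈ 3.1624e-06
Gain = 20 log₁₀(3.1624e-06) ≈ -110.00 dB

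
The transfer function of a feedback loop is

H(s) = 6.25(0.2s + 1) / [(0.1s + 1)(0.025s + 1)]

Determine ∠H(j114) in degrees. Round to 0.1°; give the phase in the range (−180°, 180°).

At ω = 114 rad/s:
zero (1 + j114·0.2) = 1 + j22.8 → |·| ≈ 22.822, ∠ ≈ 87.49°
pole (1 + j114·0.1) = 1 + j11.4 → |·| ≈ 11.444, ∠ ≈ 84.99°
pole (1 + j114·0.025) = 1 + j2.85 → |·| ≈ 3.0203, ∠ ≈ 70.67°
∠H = (87.49°) − (84.99° + 70.67°) = -68.17°

-68.2°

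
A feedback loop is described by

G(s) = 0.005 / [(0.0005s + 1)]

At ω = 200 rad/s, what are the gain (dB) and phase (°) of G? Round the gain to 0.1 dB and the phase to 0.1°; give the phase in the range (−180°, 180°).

At ω = 200 rad/s:
pole (1 + j200·0.0005) = 1 + j0.1 → |·| ≈ 1.005, ∠ ≈ 5.71°
|G| = 0.005 · 1 / (1.005) ≈ 0.0049751
Gain = 20 log₁₀(0.0049751) ≈ -46.06 dB
∠G = (0°) − (5.71°) = -5.71°

-46.1 dB, -5.7°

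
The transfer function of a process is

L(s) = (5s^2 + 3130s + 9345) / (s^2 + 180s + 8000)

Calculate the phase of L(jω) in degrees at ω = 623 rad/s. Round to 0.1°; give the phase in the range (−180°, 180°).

Substitute s = j623:
Numerator: 5(j623)^2 + 3130(j623) + 9345 = -1931300 + j1949990
Denominator: (j623)^2 + 180(j623) + 8000 = -380129 + j112140
|N| = √(1931300² + 1949990²) ≈ 2.7445e+06, ∠N ≈ 134.72°
|D| = √(380129² + 112140²) ≈ 3.9632e+05, ∠D ≈ 163.56°
∠L = 134.72° − 163.56° = -28.84°

-28.8°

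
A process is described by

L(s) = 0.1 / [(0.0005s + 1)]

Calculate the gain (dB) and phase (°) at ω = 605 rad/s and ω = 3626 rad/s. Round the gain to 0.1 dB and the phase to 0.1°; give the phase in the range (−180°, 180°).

At ω = 605 rad/s:
pole (1 + j605·0.0005) = 1 + j0.3025 → |·| ≈ 1.0448, ∠ ≈ 16.83°
|L| = 0.1 · 1 / (1.0448) ≈ 0.095712
Gain = 20 log₁₀(0.095712) ≈ -20.38 dB
∠L = (0°) − (16.83°) = -16.83°

At ω = 3626 rad/s:
pole (1 + j3626·0.0005) = 1 + j1.813 → |·| ≈ 2.0705, ∠ ≈ 61.12°
|L| = 0.1 · 1 / (2.0705) ≈ 0.048298
Gain = 20 log₁₀(0.048298) ≈ -26.32 dB
∠L = (0°) − (61.12°) = -61.12°

ω = 605: -20.4 dB, -16.8°; ω = 3626: -26.3 dB, -61.1°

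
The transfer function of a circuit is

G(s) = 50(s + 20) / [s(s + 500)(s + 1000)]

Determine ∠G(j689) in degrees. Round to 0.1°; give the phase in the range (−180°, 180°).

-90.3°

At s = jω = j689:
zero (s+20): 20 + j689 → |·| = √(20²+689²) = √475121 ≈ 689.29, ∠ = arctan(689/20) ≈ 88.34°
pole (s+500): 500 + j689 → |·| = √(500²+689²) = √724721 ≈ 851.31, ∠ = arctan(689/500) ≈ 54.03°
pole (s+1000): 1000 + j689 → |·| = √(1000²+689²) = √1474721 ≈ 1214.4, ∠ = arctan(689/1000) ≈ 34.57°
pole at origin: |s| = 689, ∠ = 90.00° (in denominator)
∠G = 88.34° − 178.60° = -90.26°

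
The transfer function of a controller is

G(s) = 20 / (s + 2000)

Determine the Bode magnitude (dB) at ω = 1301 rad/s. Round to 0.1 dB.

-41.5 dB

Substitute s = j1301:
Numerator: 20 = 20 + j0
Denominator: (j1301) + 2000 = 2000 + j1301
|N| = √(20² + 0²) ≈ 20, ∠N ≈ 0.00°
|D| = √(2000² + 1301²) ≈ 2385.9, ∠D ≈ 33.04°
|G| = 20 / 2385.9 ≈ 0.0083826
Gain = 20 log₁₀(0.0083826) ≈ -41.53 dB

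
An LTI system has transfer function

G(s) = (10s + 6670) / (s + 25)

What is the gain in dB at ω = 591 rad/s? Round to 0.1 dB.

23.6 dB

Substitute s = j591:
Numerator: 10(j591) + 6670 = 6670 + j5910
Denominator: (j591) + 25 = 25 + j591
|N| = √(6670² + 5910²) ≈ 8911.6, ∠N ≈ 41.54°
|D| = √(25² + 591²) ≈ 591.53, ∠D ≈ 87.58°
|G| = 8911.6 / 591.53 ≈ 15.065
Gain = 20 log₁₀(15.065) ≈ 23.56 dB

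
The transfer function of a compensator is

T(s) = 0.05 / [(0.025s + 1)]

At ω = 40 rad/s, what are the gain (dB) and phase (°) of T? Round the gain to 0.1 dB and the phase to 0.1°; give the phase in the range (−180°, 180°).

At ω = 40 rad/s:
pole (1 + j40·0.025) = 1 + j1 → |·| ≈ 1.4142, ∠ ≈ 45.00°
|T| = 0.05 · 1 / (1.4142) ≈ 0.035356
Gain = 20 log₁₀(0.035356) ≈ -29.03 dB
∠T = (0°) − (45.00°) = -45.00°

-29.0 dB, -45.0°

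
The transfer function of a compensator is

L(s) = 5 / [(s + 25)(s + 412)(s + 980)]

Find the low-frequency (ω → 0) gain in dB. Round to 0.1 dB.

-126.1 dB

L(0) = 5 / (25·412·980) ≈ 4.9534e-07
20 log₁₀(4.9534e-07) ≈ -126.10 dB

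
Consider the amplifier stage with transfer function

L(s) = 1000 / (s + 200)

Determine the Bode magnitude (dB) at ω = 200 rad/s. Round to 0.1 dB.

11.0 dB

At s = jω = j200:
pole (s+200): 200 + j200 → |·| = √(200²+200²) = √80000 ≈ 282.84, ∠ = arctan(200/200) ≈ 45.00°
|L| = 1000 / 282.84 ≈ 3.5356
Gain = 20 log₁₀(3.5356) ≈ 10.97 dB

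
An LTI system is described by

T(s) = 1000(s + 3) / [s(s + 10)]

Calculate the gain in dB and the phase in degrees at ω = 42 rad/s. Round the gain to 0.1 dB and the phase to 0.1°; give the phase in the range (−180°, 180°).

At s = jω = j42:
zero (s+3): 3 + j42 → |·| = √(3²+42²) = √1773 ≈ 42.107, ∠ = arctan(42/3) ≈ 85.91°
pole (s+10): 10 + j42 → |·| = √(10²+42²) = √1864 ≈ 43.174, ∠ = arctan(42/10) ≈ 76.61°
pole at origin: |s| = 42, ∠ = 90.00° (in denominator)
|T| = 1000 · 42.107 / 1813.3 ≈ 23.221
Gain = 20 log₁₀(23.221) ≈ 27.32 dB
∠T = 85.91° − 166.61° = -80.70°

27.3 dB, -80.7°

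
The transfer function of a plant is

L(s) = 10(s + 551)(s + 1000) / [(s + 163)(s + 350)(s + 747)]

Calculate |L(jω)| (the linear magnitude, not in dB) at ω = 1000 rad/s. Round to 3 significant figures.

0.0121

At s = jω = j1000:
zero (s+551): 551 + j1000 → |·| = √(551²+1000²) = √1303601 ≈ 1141.8, ∠ = arctan(1000/551) ≈ 61.15°
zero (s+1000): 1000 + j1000 → |·| = √(1000²+1000²) = √2000000 ≈ 1414.2, ∠ = arctan(1000/1000) ≈ 45.00°
pole (s+163): 163 + j1000 → |·| = √(163²+1000²) = √1026569 ≈ 1013.2, ∠ = arctan(1000/163) ≈ 80.74°
pole (s+350): 350 + j1000 → |·| = √(350²+1000²) = √1122500 ≈ 1059.5, ∠ = arctan(1000/350) ≈ 70.71°
pole (s+747): 747 + j1000 → |·| = √(747²+1000²) = √1558009 ≈ 1248.2, ∠ = arctan(1000/747) ≈ 53.24°
|L| = 10 · 1.6147e+06 / 1.3399e+09 ≈ 0.012051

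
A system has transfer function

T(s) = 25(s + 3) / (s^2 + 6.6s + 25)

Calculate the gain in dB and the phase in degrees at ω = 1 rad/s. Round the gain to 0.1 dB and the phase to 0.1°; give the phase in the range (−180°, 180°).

At s = jω = j1:
zero (s+3): 3 + j1 → |·| = √(3²+1²) = √10 ≈ 3.1623, ∠ = arctan(1/3) ≈ 18.43°
quadratic: (j1)² + 6.6·j1 + 25 = 24 + j6.6 → |·| ≈ 24.891, ∠ ≈ 15.38°
|T| = 25 · 3.1623 / 24.891 ≈ 3.1761
Gain = 20 log₁₀(3.1761) ≈ 10.04 dB
∠T = 18.43° − 15.38° = 3.05°

10.0 dB, 3.1°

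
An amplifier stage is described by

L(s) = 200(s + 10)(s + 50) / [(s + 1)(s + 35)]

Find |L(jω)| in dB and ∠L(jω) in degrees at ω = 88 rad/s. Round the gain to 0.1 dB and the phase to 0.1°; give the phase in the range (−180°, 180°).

At s = jω = j88:
zero (s+10): 10 + j88 → |·| = √(10²+88²) = √7844 ≈ 88.566, ∠ = arctan(88/10) ≈ 83.52°
zero (s+50): 50 + j88 → |·| = √(50²+88²) = √10244 ≈ 101.21, ∠ = arctan(88/50) ≈ 60.40°
pole (s+1): 1 + j88 → |·| = √(1²+88²) = √7745 ≈ 88.006, ∠ = arctan(88/1) ≈ 89.35°
pole (s+35): 35 + j88 → |·| = √(35²+88²) = √8969 ≈ 94.705, ∠ = arctan(88/35) ≈ 68.31°
|L| = 200 · 8963.8 / 8334.6 ≈ 215.1
Gain = 20 log₁₀(215.1) ≈ 46.65 dB
∠L = 143.92° − 157.66° = -13.74°

46.7 dB, -13.7°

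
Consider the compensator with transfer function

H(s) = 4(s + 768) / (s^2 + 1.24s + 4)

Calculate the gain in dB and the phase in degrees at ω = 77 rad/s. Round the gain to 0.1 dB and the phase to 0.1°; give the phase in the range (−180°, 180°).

-5.7 dB, -173.4°

At s = jω = j77:
zero (s+768): 768 + j77 → |·| = √(768²+77²) = √595753 ≈ 771.85, ∠ = arctan(77/768) ≈ 5.73°
quadratic: (j77)² + 1.24·j77 + 4 = -5925 + j95.48 → |·| ≈ 5925.8, ∠ ≈ 179.08°
|H| = 4 · 771.85 / 5925.8 ≈ 0.52101
Gain = 20 log₁₀(0.52101) ≈ -5.66 dB
∠H = 5.73° − 179.08° = -173.35°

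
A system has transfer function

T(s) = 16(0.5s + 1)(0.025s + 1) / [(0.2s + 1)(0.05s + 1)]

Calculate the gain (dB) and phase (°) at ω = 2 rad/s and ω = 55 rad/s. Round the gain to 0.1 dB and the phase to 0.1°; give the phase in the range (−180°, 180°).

ω = 2: 26.4 dB, 20.4°; ω = 55: 27.3 dB, -12.9°

At ω = 2 rad/s:
zero (1 + j2·0.5) = 1 + j1 → |·| ≈ 1.4142, ∠ ≈ 45.00°
zero (1 + j2·0.025) = 1 + j0.05 → |·| ≈ 1.0012, ∠ ≈ 2.86°
pole (1 + j2·0.2) = 1 + j0.4 → |·| ≈ 1.077, ∠ ≈ 21.80°
pole (1 + j2·0.05) = 1 + j0.1 → |·| ≈ 1.005, ∠ ≈ 5.71°
|T| = 16 · 1.4142 · 1.0012 / (1.077 · 1.005) ≈ 20.93
Gain = 20 log₁₀(20.93) ≈ 26.42 dB
∠T = (45.00° + 2.86°) − (21.80° + 5.71°) = 20.35°

At ω = 55 rad/s:
zero (1 + j55·0.5) = 1 + j27.5 → |·| ≈ 27.518, ∠ ≈ 87.92°
zero (1 + j55·0.025) = 1 + j1.375 → |·| ≈ 1.7002, ∠ ≈ 53.97°
pole (1 + j55·0.2) = 1 + j11 → |·| ≈ 11.045, ∠ ≈ 84.81°
pole (1 + j55·0.05) = 1 + j2.75 → |·| ≈ 2.9262, ∠ ≈ 70.02°
|T| = 16 · 27.518 · 1.7002 / (11.045 · 2.9262) ≈ 23.162
Gain = 20 log₁₀(23.162) ≈ 27.30 dB
∠T = (87.92° + 53.97°) − (84.81° + 70.02°) = -12.94°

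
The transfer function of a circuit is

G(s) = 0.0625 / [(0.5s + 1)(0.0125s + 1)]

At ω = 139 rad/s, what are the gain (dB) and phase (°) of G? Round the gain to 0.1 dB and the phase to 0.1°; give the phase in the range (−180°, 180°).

-67.0 dB, -149.3°

At ω = 139 rad/s:
pole (1 + j139·0.5) = 1 + j69.5 → |·| ≈ 69.507, ∠ ≈ 89.18°
pole (1 + j139·0.0125) = 1 + j1.7375 → |·| ≈ 2.0047, ∠ ≈ 60.08°
|G| = 0.0625 · 1 / (69.507 · 2.0047) ≈ 0.00044854
Gain = 20 log₁₀(0.00044854) ≈ -66.96 dB
∠G = (0°) − (89.18° + 60.08°) = -149.26°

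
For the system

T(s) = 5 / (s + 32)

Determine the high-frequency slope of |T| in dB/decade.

Each pole contributes −20 dB/decade at high frequency; each zero contributes +20 dB/decade.
Net: 0 zero(s) − 1 pole(s) → -20 dB/decade.

-20 dB/decade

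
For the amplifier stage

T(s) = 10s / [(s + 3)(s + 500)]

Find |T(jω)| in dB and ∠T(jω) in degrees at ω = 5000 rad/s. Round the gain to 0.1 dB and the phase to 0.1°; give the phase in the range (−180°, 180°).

At s = jω = j5000:
zero at origin: s = j5000 → |·| = 5000, ∠ = 90.00°
pole (s+3): 3 + j5000 → |·| = √(3²+5000²) = √25000009 ≈ 5000, ∠ = arctan(5000/3) ≈ 89.97°
pole (s+500): 500 + j5000 → |·| = √(500²+5000²) = √25250000 ≈ 5024.9, ∠ = arctan(5000/500) ≈ 84.29°
|T| = 10 · 5000 / 2.5124e+07 ≈ 0.0019901
Gain = 20 log₁₀(0.0019901) ≈ -54.02 dB
∠T = 90.00° − 174.26° = -84.26°

-54.0 dB, -84.3°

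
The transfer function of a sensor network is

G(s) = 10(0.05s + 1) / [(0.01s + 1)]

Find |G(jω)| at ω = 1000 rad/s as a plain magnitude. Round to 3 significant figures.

At ω = 1000 rad/s:
zero (1 + j1000·0.05) = 1 + j50 → |·| ≈ 50.01, ∠ ≈ 88.85°
pole (1 + j1000·0.01) = 1 + j10 → |·| ≈ 10.05, ∠ ≈ 84.29°
|G| = 10 · 50.01 / (10.05) ≈ 49.761

49.8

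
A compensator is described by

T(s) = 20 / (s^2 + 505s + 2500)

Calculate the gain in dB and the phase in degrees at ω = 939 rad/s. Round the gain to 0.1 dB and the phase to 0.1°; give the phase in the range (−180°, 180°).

Substitute s = j939:
Numerator: 20 = 20 + j0
Denominator: (j939)^2 + 505(j939) + 2500 = -879221 + j474195
|N| = √(20² + 0²) ≈ 20, ∠N ≈ 0.00°
|D| = √(879221² + 474195²) ≈ 9.9894e+05, ∠D ≈ 151.66°
|T| = 20 / 9.9894e+05 ≈ 2.0021e-05
Gain = 20 log₁₀(2.0021e-05) ≈ -93.97 dB
∠T = 0.00° − 151.66° = -151.66°

-94.0 dB, -151.7°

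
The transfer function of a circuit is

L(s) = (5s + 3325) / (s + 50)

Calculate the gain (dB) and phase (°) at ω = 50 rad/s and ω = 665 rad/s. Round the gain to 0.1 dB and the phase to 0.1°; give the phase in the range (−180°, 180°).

Substitute s = j50:
Numerator: 5(j50) + 3325 = 3325 + j250
Denominator: (j50) + 50 = 50 + j50
|N| = √(3325² + 250²) ≈ 3334.4, ∠N ≈ 4.30°
|D| = √(50² + 50²) ≈ 70.711, ∠D ≈ 45.00°
|L| = 3334.4 / 70.711 ≈ 47.155
Gain = 20 log₁₀(47.155) ≈ 33.47 dB
∠L = 4.30° − 45.00° = -40.70°

Substitute s = j665:
Numerator: 5(j665) + 3325 = 3325 + j3325
Denominator: (j665) + 50 = 50 + j665
|N| = √(3325² + 3325²) ≈ 4702.3, ∠N ≈ 45.00°
|D| = √(50² + 665²) ≈ 666.88, ∠D ≈ 85.70°
|L| = 4702.3 / 666.88 ≈ 7.0512
Gain = 20 log₁₀(7.0512) ≈ 16.97 dB
∠L = 45.00° − 85.70° = -40.70°

ω = 50: 33.5 dB, -40.7°; ω = 665: 17.0 dB, -40.7°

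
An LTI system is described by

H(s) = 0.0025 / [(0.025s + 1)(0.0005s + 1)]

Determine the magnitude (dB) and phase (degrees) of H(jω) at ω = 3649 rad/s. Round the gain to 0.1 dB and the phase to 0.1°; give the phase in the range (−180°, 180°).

At ω = 3649 rad/s:
pole (1 + j3649·0.025) = 1 + j91.225 → |·| ≈ 91.23, ∠ ≈ 89.37°
pole (1 + j3649·0.0005) = 1 + j1.8245 → |·| ≈ 2.0806, ∠ ≈ 61.27°
|H| = 0.0025 · 1 / (91.23 · 2.0806) ≈ 1.3171e-05
Gain = 20 log₁₀(1.3171e-05) ≈ -97.61 dB
∠H = (0°) − (89.37° + 61.27°) = -150.64°

-97.6 dB, -150.6°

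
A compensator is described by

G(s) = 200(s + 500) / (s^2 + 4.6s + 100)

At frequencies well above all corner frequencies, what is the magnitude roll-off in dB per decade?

Each pole contributes −20 dB/decade at high frequency; each zero contributes +20 dB/decade.
Net: 1 zero(s) − 2 pole(s) → -20 dB/decade.

-20 dB/decade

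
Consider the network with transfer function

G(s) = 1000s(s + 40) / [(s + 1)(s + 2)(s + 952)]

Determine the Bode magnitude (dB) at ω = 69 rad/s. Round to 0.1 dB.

1.7 dB

At s = jω = j69:
zero (s+40): 40 + j69 → |·| = √(40²+69²) = √6361 ≈ 79.756, ∠ = arctan(69/40) ≈ 59.90°
zero at origin: s = j69 → |·| = 69, ∠ = 90.00°
pole (s+1): 1 + j69 → |·| = √(1²+69²) = √4762 ≈ 69.007, ∠ = arctan(69/1) ≈ 89.17°
pole (s+2): 2 + j69 → |·| = √(2²+69²) = √4765 ≈ 69.029, ∠ = arctan(69/2) ≈ 88.34°
pole (s+952): 952 + j69 → |·| = √(952²+69²) = √911065 ≈ 954.5, ∠ = arctan(69/952) ≈ 4.15°
|G| = 1000 · 5503.2 / 4.5467e+06 ≈ 1.2104
Gain = 20 log₁₀(1.2104) ≈ 1.66 dB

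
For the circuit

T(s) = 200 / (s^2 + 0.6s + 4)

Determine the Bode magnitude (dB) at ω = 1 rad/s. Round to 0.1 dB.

At s = jω = j1:
quadratic: (j1)² + 0.6·j1 + 4 = 3 + j0.6 → |·| ≈ 3.0594, ∠ ≈ 11.31°
|T| = 200 / 3.0594 ≈ 65.372
Gain = 20 log₁₀(65.372) ≈ 36.31 dB

36.3 dB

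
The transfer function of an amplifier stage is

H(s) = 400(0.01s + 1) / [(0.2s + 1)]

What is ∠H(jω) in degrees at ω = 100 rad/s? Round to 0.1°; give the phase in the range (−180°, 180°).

-42.1°

At ω = 100 rad/s:
zero (1 + j100·0.01) = 1 + j1 → |·| ≈ 1.4142, ∠ ≈ 45.00°
pole (1 + j100·0.2) = 1 + j20 → |·| ≈ 20.025, ∠ ≈ 87.14°
∠H = (45.00°) − (87.14°) = -42.14°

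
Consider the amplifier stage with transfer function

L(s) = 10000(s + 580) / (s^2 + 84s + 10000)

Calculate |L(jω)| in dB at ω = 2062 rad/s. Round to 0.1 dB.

14.1 dB

At s = jω = j2062:
zero (s+580): 580 + j2062 → |·| = √(580²+2062²) = √4588244 ≈ 2142, ∠ = arctan(2062/580) ≈ 74.29°
quadratic: (j2062)² + 84·j2062 + 10000 = -4241844 + j173208 → |·| ≈ 4.2454e+06, ∠ ≈ 177.66°
|L| = 10000 · 2142 / 4.2454e+06 ≈ 5.0455
Gain = 20 log₁₀(5.0455) ≈ 14.06 dB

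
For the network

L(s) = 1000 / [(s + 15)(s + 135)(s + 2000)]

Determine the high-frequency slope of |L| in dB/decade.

-60 dB/decade

Each pole contributes −20 dB/decade at high frequency; each zero contributes +20 dB/decade.
Net: 0 zero(s) − 3 pole(s) → -60 dB/decade.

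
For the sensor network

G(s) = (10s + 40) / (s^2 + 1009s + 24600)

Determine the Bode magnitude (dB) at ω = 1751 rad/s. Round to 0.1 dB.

-46.1 dB

Substitute s = j1751:
Numerator: 10(j1751) + 40 = 40 + j17510
Denominator: (j1751)^2 + 1009(j1751) + 24600 = -3041401 + j1766759
|N| = √(40² + 17510²) ≈ 17510, ∠N ≈ 89.87°
|D| = √(3041401² + 1766759²) ≈ 3.5173e+06, ∠D ≈ 149.85°
|G| = 17510 / 3.5173e+06 ≈ 0.0049783
Gain = 20 log₁₀(0.0049783) ≈ -46.06 dB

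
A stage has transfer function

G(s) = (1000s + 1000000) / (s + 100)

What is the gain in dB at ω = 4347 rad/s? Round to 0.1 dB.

Substitute s = j4347:
Numerator: 1000(j4347) + 1000000 = 1000000 + j4347000
Denominator: (j4347) + 100 = 100 + j4347
|N| = √(1000000² + 4347000²) ≈ 4.4605e+06, ∠N ≈ 77.04°
|D| = √(100² + 4347²) ≈ 4348.2, ∠D ≈ 88.68°
|G| = 4.4605e+06 / 4348.2 ≈ 1025.8
Gain = 20 log₁₀(1025.8) ≈ 60.22 dB

60.2 dB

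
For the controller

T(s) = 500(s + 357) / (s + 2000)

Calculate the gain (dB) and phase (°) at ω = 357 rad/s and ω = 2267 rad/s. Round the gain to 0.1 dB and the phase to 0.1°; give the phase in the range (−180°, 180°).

At s = jω = j357:
zero (s+357): 357 + j357 → |·| = √(357²+357²) = √254898 ≈ 504.87, ∠ = arctan(357/357) ≈ 45.00°
pole (s+2000): 2000 + j357 → |·| = √(2000²+357²) = √4127449 ≈ 2031.6, ∠ = arctan(357/2000) ≈ 10.12°
|T| = 500 · 504.87 / 2031.6 ≈ 124.25
Gain = 20 log₁₀(124.25) ≈ 41.89 dB
∠T = 45.00° − 10.12° = 34.88°

At s = jω = j2267:
zero (s+357): 357 + j2267 → |·| = √(357²+2267²) = √5266738 ≈ 2294.9, ∠ = arctan(2267/357) ≈ 81.05°
pole (s+2000): 2000 + j2267 → |·| = √(2000²+2267²) = √9139289 ≈ 3023.1, ∠ = arctan(2267/2000) ≈ 48.58°
|T| = 500 · 2294.9 / 3023.1 ≈ 379.56
Gain = 20 log₁₀(379.56) ≈ 51.59 dB
∠T = 81.05° − 48.58° = 32.47°

ω = 357: 41.9 dB, 34.9°; ω = 2267: 51.6 dB, 32.5°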